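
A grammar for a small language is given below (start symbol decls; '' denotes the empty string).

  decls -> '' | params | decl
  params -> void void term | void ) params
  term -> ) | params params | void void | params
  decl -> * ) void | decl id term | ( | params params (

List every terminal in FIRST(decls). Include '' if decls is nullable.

decls -> '' contributes ''.
From decls -> params: add FIRST(params) = { void }.
From decls -> decl: add FIRST(decl) = { (, *, void }.
Union: FIRST(decls) = { (, *, void, '' }.

{ (, *, void, '' }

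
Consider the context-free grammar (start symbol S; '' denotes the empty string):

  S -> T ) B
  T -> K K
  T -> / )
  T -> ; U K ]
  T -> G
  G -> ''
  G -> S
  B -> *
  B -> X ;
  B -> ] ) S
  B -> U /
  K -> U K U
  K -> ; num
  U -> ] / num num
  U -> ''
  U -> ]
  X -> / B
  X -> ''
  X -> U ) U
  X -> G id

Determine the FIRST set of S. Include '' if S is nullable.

From S -> T ) B: T nullable, take FIRST(T) ∪ {)} = { ), /, ;, ] }.
Union: FIRST(S) = { ), /, ;, ] }.

{ ), /, ;, ] }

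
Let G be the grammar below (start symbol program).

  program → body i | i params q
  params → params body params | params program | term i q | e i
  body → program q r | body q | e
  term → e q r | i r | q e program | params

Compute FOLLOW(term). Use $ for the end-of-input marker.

{ i }

In params → term i q: add FIRST(i q) = { i }.
Union: FOLLOW(term) = { i }.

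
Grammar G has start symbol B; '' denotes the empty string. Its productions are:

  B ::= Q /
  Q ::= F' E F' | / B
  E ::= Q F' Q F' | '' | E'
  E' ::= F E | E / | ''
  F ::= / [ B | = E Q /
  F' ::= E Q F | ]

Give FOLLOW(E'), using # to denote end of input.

In E ::= E': E' is at the end, add FOLLOW(E) = { /, =, ] }.
Union: FOLLOW(E') = { /, =, ] }.

{ /, =, ] }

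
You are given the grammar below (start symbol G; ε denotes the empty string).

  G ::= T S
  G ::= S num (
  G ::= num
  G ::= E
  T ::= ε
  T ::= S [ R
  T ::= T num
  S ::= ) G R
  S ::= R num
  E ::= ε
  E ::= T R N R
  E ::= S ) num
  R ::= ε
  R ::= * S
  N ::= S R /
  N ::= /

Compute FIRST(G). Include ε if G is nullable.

{ ), *, /, num, ε }

From G ::= T S: T nullable, take FIRST(T) ∪ FIRST(S) = { ), *, num }.
From G ::= S num (: add FIRST(S) = { ), *, num }.
G ::= num contributes {num}.
From G ::= E: add FIRST(E) = { ), *, /, num, ε } (including ε since E is nullable).
Union: FIRST(G) = { ), *, /, num, ε }.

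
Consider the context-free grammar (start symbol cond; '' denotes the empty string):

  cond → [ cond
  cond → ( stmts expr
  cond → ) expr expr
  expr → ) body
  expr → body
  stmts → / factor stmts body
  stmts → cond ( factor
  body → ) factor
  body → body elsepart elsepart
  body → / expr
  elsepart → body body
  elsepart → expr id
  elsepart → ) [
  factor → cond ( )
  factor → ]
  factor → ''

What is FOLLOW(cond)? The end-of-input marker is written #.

cond is the start symbol, so # ∈ FOLLOW(cond).
In cond → [ cond: cond is at the end, add FOLLOW(cond) = { #, ( }.
In stmts → cond ( factor: add FIRST(( factor) = { ( }.
In factor → cond ( ): add FIRST(( )) = { ( }.
Union: FOLLOW(cond) = { #, ( }.

{ #, ( }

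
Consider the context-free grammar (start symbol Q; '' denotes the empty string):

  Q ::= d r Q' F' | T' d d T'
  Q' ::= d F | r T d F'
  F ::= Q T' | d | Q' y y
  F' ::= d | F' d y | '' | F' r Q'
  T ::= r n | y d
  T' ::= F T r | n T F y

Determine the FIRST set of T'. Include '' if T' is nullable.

From T' ::= F T r: add FIRST(F) = { d, n, r }.
T' ::= n T F y contributes {n}.
Union: FIRST(T') = { d, n, r }.

{ d, n, r }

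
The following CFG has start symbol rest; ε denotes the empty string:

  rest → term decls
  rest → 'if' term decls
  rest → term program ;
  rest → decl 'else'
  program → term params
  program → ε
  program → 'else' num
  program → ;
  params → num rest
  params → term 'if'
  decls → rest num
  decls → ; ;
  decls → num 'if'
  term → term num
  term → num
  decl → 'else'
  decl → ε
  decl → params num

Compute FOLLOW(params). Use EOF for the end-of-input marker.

In program → term params: params is at the end, add FOLLOW(program) = { ; }.
In decl → params num: add FIRST(num) = { num }.
Union: FOLLOW(params) = { ;, num }.

{ ;, num }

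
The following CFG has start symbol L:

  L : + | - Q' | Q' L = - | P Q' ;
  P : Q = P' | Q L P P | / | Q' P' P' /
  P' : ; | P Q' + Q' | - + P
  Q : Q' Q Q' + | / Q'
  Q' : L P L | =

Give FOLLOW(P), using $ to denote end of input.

In L : P Q' ;: add FIRST(Q' ;) = { +, -, /, = }.
In P : Q L P P: add FIRST(P) = { +, -, /, = }.
In P : Q L P P: P is at the end, add FOLLOW(P) = { +, -, /, ;, = }.
In P' : P Q' + Q': add FIRST(Q' + Q') = { +, -, /, = }.
In P' : - + P: P is at the end, add FOLLOW(P') = { +, -, /, ;, = }.
In Q' : L P L: add FIRST(L) = { +, -, /, = }.
Union: FOLLOW(P) = { +, -, /, ;, = }.

{ +, -, /, ;, = }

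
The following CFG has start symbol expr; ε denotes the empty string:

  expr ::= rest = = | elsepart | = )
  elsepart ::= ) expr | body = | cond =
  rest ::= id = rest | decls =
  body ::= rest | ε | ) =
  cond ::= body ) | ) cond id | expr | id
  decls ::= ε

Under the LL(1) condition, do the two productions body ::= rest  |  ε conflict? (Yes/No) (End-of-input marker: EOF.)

FIRST(rest) = { =, id } and FIRST(ε) = { ε }.
The second alternative is nullable and FOLLOW(body) = { ), = } shares = with FIRST of the first — conflict.

Yes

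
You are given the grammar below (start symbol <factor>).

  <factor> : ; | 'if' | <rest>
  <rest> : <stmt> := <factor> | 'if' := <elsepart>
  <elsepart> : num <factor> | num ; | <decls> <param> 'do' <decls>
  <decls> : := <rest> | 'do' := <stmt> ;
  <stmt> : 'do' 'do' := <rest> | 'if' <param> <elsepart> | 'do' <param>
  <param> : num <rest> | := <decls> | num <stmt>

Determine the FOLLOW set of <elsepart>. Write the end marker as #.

In <rest> : 'if' := <elsepart>: <elsepart> is at the end, add FOLLOW(<rest>) = { #, 'do', :=, ;, num }.
In <stmt> : 'if' <param> <elsepart>: <elsepart> is at the end, add FOLLOW(<stmt>) = { 'do', :=, ;, num }.
Union: FOLLOW(<elsepart>) = { #, 'do', :=, ;, num }.

{ #, 'do', :=, ;, num }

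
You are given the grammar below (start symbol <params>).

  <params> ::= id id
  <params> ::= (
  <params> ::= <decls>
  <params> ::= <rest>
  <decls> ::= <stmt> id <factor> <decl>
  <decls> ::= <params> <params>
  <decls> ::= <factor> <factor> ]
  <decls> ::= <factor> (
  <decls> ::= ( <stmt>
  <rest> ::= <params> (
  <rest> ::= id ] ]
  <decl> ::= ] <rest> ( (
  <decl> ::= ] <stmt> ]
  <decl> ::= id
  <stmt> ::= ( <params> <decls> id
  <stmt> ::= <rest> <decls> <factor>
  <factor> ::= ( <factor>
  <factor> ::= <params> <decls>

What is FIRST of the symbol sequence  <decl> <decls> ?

Add FIRST(<decl>) = { ], id }; <decl> is not nullable, stop.

{ ], id }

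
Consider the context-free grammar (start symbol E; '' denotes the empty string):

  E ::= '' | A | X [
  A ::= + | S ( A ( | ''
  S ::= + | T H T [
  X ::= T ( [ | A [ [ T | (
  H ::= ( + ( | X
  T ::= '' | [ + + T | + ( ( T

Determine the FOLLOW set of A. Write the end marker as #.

In E ::= A: A is at the end, add FOLLOW(E) = { # }.
In A ::= S ( A (: add FIRST(() = { ( }.
In X ::= A [ [ T: add FIRST([ [ T) = { [ }.
Union: FOLLOW(A) = { #, (, [ }.

{ #, (, [ }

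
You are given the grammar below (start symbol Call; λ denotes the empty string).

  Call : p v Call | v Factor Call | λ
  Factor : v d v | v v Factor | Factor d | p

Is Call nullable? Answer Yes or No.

Yes

Call has an λ-production, so Call ⇒ λ.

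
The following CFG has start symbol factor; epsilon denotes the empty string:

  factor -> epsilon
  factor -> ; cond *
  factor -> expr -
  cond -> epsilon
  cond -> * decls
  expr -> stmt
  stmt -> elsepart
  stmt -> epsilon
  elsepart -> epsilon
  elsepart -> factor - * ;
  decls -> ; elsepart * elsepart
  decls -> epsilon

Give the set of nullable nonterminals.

Directly nullable (have an epsilon-production): factor, cond, stmt, elsepart, decls.
expr -> stmt with every symbol nullable, so expr is nullable.

{ cond, decls, elsepart, expr, factor, stmt }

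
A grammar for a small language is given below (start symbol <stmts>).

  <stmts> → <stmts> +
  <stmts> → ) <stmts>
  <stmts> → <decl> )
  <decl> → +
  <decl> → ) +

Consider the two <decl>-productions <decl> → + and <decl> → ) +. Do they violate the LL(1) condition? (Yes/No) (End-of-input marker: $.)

FIRST(+) = { + } and FIRST() +) = { ) }.
The FIRST sets are disjoint and neither alternative is nullable — no conflict.

No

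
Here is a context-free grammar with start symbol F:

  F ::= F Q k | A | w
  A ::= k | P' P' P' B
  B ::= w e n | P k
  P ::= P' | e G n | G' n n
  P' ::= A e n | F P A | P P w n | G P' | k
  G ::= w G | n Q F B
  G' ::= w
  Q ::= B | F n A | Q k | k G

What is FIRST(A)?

{ e, k, n, w }

A ::= k contributes {k}.
From A ::= P' P' P' B: add FIRST(P') = { e, k, n, w }.
Union: FIRST(A) = { e, k, n, w }.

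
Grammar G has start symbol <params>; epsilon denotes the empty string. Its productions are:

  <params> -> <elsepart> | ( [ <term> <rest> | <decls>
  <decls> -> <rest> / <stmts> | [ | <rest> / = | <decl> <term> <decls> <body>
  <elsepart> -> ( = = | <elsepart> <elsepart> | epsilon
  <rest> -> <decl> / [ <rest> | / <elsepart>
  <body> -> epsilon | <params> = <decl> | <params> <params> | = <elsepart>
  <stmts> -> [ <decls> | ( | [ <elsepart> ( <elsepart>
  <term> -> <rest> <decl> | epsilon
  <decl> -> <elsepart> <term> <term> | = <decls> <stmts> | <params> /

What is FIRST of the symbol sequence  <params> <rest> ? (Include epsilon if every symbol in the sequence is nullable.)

{ (, /, =, [ }

Add FIRST(<params>)\{epsilon} = { (, /, =, [ }; <params> is nullable, continue.
Add FIRST(<rest>) = { (, /, =, [ }; <rest> is not nullable, stop.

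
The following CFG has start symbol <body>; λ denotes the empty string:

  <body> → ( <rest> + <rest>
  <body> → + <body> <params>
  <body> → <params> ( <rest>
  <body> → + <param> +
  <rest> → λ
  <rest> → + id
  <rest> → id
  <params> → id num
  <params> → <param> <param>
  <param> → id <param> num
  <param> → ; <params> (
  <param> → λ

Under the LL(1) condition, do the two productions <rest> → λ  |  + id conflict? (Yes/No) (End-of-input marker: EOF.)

Yes

FIRST(λ) = { λ } and FIRST(+ id) = { + }.
The first alternative is nullable and FOLLOW(<rest>) = { EOF, +, ;, id } shares + with FIRST of the second — conflict.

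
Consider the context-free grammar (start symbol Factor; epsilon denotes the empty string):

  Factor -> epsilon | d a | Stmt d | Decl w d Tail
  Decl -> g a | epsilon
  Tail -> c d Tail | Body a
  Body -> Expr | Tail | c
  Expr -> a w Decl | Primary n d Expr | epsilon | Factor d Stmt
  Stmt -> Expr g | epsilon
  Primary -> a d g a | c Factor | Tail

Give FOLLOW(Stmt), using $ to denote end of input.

{ a, d, g }

In Factor -> Stmt d: add FIRST(d) = { d }.
In Expr -> Factor d Stmt: Stmt is at the end, add FOLLOW(Expr) = { a, g }.
Union: FOLLOW(Stmt) = { a, d, g }.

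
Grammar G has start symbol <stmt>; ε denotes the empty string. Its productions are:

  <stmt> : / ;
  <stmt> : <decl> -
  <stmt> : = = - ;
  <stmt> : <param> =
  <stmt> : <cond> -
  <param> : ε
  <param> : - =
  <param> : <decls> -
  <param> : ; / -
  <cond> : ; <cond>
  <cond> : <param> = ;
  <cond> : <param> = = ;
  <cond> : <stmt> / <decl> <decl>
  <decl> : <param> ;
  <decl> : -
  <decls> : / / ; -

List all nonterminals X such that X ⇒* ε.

{ <param> }

Directly nullable (have an ε-production): <param>.
No other nonterminal has a production whose RHS symbols are all nullable.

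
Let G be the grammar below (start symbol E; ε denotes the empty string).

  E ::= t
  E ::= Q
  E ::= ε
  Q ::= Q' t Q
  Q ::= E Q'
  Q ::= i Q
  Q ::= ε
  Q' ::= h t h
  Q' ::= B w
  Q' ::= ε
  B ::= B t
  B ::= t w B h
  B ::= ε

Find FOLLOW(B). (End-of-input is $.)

In Q' ::= B w: add FIRST(w) = { w }.
In B ::= B t: add FIRST(t) = { t }.
In B ::= t w B h: add FIRST(h) = { h }.
Union: FOLLOW(B) = { h, t, w }.

{ h, t, w }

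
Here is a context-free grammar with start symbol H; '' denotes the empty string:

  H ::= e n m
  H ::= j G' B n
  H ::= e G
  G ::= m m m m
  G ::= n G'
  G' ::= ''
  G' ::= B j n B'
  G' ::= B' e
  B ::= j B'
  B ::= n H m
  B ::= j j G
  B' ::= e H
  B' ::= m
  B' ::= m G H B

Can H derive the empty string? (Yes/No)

Nullable nonterminals: G'.
No production of H has an RHS whose symbols are all nullable, so H is not nullable.

No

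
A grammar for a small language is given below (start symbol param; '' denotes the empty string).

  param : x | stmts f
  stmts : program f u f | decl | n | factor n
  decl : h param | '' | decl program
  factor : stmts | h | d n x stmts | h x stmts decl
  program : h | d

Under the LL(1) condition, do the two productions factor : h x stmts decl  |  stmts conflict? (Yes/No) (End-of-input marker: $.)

FIRST(h x stmts decl) = { h } and FIRST(stmts) = { d, h, n, '' }.
Both contain h, so the two alternatives are not disjoint — LL(1) conflict.

Yes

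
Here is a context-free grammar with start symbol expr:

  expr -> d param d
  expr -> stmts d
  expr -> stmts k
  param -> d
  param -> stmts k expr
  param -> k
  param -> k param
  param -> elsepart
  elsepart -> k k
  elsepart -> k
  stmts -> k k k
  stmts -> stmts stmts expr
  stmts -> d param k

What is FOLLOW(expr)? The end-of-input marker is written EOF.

expr is the start symbol, so EOF ∈ FOLLOW(expr).
In param -> stmts k expr: expr is at the end, add FOLLOW(param) = { d, k }.
In stmts -> stmts stmts expr: expr is at the end, add FOLLOW(stmts) = { d, k }.
Union: FOLLOW(expr) = { EOF, d, k }.

{ EOF, d, k }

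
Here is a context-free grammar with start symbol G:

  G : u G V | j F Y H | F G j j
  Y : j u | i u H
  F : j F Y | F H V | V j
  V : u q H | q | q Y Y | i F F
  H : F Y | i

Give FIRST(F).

{ i, j, q, u }

F : j F Y contributes {j}.
From F : F H V: add FIRST(F) = { i, j, q, u }.
From F : V j: add FIRST(V) = { i, q, u }.
Union: FIRST(F) = { i, j, q, u }.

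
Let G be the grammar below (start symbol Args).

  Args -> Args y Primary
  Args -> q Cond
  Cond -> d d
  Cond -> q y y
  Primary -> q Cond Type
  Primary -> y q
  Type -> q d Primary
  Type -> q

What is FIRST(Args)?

{ q }

From Args -> Args y Primary: add FIRST(Args) = { q }.
Args -> q Cond contributes {q}.
Union: FIRST(Args) = { q }.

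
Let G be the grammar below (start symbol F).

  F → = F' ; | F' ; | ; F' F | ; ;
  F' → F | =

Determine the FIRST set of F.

F → = F' ; contributes {=}.
From F → F' ;: add FIRST(F') = { ;, = }.
F → ; F' F contributes {;}.
F → ; ; contributes {;}.
Union: FIRST(F) = { ;, = }.

{ ;, = }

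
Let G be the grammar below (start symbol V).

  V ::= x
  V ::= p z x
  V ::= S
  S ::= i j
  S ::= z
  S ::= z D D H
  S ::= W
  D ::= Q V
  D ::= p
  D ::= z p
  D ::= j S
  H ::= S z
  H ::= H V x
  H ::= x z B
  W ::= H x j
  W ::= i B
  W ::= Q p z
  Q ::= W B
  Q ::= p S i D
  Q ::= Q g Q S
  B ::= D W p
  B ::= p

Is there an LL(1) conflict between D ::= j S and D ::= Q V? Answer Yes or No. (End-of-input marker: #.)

No

FIRST(j S) = { j } and FIRST(Q V) = { i, p, x, z }.
The FIRST sets are disjoint and neither alternative is nullable — no conflict.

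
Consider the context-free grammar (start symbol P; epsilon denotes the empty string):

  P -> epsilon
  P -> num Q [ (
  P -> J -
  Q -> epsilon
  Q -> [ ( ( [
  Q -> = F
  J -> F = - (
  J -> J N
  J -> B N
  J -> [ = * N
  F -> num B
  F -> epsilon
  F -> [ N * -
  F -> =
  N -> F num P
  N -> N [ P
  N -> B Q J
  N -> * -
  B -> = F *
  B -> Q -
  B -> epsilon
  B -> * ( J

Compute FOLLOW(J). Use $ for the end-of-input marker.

{ *, -, =, [, num }

In P -> J -: add FIRST(-) = { - }.
In J -> J N: add FIRST(N) = { *, -, =, [, num }.
In N -> B Q J: J is at the end, add FOLLOW(N) = { *, -, =, [, num }.
In B -> * ( J: J is at the end, add FOLLOW(B) = { *, -, =, [, num }.
Union: FOLLOW(J) = { *, -, =, [, num }.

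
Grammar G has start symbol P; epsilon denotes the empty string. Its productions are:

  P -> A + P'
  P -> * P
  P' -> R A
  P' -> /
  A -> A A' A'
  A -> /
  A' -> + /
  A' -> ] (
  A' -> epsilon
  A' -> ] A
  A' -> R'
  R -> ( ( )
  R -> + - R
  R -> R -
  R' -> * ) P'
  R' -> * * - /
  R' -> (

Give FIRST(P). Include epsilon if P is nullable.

{ *, / }

From P -> A + P': add FIRST(A) = { / }.
P -> * P contributes {*}.
Union: FIRST(P) = { *, / }.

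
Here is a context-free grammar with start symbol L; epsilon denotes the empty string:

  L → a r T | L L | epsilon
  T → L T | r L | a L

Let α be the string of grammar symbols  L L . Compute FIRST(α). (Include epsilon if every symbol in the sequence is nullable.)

{ a, epsilon }

Add FIRST(L)\{epsilon} = { a }; L is nullable, continue.
Add FIRST(L)\{epsilon} = { a }; L is nullable, continue.
Every symbol is nullable, so include epsilon.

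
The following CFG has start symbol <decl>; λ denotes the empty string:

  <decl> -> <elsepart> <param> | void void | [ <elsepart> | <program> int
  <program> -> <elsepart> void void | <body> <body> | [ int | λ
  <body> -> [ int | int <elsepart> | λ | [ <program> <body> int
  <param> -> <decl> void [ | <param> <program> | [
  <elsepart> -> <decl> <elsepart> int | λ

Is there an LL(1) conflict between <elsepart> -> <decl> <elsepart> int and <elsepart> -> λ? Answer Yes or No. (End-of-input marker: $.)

FIRST(<decl> <elsepart> int) = { [, int, void } and FIRST(λ) = { λ }.
The second alternative is nullable and FOLLOW(<elsepart>) = { $, [, int, void } shares [ with FIRST of the first — conflict.

Yes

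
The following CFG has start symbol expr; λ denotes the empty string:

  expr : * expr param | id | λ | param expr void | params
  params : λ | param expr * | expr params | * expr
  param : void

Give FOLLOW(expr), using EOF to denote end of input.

{ EOF, *, id, void }

expr is the start symbol, so EOF ∈ FOLLOW(expr).
In expr : * expr param: add FIRST(param) = { void }.
In expr : param expr void: add FIRST(void) = { void }.
In params : param expr *: add FIRST(*) = { * }.
In params : expr params: add FIRST(params)\{λ} = { *, id, void }.
  Since params is nullable, also add FOLLOW(params) = { EOF, *, id, void }.
In params : * expr: expr is at the end, add FOLLOW(params) = { EOF, *, id, void }.
Union: FOLLOW(expr) = { EOF, *, id, void }.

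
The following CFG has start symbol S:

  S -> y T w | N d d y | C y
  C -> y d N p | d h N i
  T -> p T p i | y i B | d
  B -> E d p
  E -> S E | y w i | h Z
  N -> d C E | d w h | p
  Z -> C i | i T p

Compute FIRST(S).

{ d, p, y }

S -> y T w contributes {y}.
From S -> N d d y: add FIRST(N) = { d, p }.
From S -> C y: add FIRST(C) = { d, y }.
Union: FIRST(S) = { d, p, y }.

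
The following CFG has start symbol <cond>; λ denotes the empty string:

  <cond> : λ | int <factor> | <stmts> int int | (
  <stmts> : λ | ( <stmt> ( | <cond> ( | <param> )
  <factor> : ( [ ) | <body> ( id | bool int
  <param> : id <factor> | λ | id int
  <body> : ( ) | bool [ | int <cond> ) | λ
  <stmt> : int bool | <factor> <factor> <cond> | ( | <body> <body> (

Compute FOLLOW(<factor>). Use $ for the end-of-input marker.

{ $, (, ), bool, id, int }

In <cond> : int <factor>: <factor> is at the end, add FOLLOW(<cond>) = { $, (, ) }.
In <param> : id <factor>: <factor> is at the end, add FOLLOW(<param>) = { ) }.
In <stmt> : <factor> <factor> <cond>: add FIRST(<factor> <cond>) = { (, bool, int }.
In <stmt> : <factor> <factor> <cond>: add FIRST(<cond>)\{λ} = { (, ), id, int }.
  Since <cond> is nullable, also add FOLLOW(<stmt>) = { ( }.
Union: FOLLOW(<factor>) = { $, (, ), bool, id, int }.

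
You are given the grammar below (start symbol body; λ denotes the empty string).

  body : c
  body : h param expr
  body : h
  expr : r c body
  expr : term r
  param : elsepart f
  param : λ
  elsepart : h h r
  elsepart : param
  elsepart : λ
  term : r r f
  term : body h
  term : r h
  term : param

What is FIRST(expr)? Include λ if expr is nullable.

expr : r c body contributes {r}.
From expr : term r: term nullable, take FIRST(term) ∪ {r} = { c, f, h, r }.
Union: FIRST(expr) = { c, f, h, r }.

{ c, f, h, r }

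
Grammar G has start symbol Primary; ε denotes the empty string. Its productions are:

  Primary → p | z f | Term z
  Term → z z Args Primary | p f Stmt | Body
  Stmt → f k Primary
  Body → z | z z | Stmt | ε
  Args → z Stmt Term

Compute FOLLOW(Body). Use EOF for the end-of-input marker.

In Term → Body: Body is at the end, add FOLLOW(Term) = { f, p, z }.
Union: FOLLOW(Body) = { f, p, z }.

{ f, p, z }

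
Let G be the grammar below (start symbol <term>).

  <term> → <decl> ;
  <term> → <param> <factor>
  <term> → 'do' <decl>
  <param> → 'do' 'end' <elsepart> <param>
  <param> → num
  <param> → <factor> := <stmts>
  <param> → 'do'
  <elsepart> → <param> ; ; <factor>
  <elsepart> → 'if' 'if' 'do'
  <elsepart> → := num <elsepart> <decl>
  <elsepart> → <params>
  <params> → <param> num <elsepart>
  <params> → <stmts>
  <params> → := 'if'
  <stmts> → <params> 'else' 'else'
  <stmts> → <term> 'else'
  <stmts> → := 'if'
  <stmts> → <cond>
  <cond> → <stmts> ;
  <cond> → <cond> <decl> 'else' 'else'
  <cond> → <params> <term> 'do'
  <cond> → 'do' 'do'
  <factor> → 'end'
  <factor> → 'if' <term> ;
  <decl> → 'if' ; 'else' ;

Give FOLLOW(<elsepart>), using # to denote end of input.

In <param> → 'do' 'end' <elsepart> <param>: add FIRST(<param>) = { 'do', 'end', 'if', num }.
In <elsepart> → := num <elsepart> <decl>: add FIRST(<decl>) = { 'if' }.
In <params> → <param> num <elsepart>: <elsepart> is at the end, add FOLLOW(<params>) = { 'do', 'else', 'end', 'if', num }.
Union: FOLLOW(<elsepart>) = { 'do', 'else', 'end', 'if', num }.

{ 'do', 'else', 'end', 'if', num }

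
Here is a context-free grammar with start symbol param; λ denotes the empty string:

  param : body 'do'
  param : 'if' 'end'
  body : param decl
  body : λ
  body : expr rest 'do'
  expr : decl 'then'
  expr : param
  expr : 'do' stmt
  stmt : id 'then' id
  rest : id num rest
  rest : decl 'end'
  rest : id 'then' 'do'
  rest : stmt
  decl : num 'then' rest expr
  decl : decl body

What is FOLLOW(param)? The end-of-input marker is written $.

{ $, 'do', 'end', 'if', 'then', id, num }

param is the start symbol, so $ ∈ FOLLOW(param).
In body : param decl: add FIRST(decl) = { num }.
In expr : param: param is at the end, add FOLLOW(expr) = { 'do', 'end', 'if', 'then', id, num }.
Union: FOLLOW(param) = { $, 'do', 'end', 'if', 'then', id, num }.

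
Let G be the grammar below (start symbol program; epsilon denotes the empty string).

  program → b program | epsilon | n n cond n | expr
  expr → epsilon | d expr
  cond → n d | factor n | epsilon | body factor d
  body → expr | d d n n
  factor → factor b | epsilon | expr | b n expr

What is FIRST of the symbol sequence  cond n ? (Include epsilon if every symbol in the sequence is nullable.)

{ b, d, n }

Add FIRST(cond)\{epsilon} = { b, d, n }; cond is nullable, continue.
n is a terminal; add {n} and stop.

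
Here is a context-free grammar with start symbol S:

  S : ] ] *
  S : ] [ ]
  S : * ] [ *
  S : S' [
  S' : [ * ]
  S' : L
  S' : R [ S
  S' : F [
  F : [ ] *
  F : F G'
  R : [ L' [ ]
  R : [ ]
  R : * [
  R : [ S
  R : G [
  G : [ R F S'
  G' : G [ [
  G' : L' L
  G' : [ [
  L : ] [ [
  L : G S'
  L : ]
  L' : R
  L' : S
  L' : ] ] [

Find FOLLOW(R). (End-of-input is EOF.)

In S' : R [ S: add FIRST([ S) = { [ }.
In G : [ R F S': add FIRST(F S') = { [ }.
In L' : R: R is at the end, add FOLLOW(L') = { [, ] }.
Union: FOLLOW(R) = { [, ] }.

{ [, ] }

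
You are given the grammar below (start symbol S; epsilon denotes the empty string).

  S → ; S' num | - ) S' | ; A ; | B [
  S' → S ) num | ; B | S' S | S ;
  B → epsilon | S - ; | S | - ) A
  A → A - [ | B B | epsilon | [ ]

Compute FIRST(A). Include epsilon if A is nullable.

{ -, ;, [, epsilon }

From A → A - [: A nullable, take FIRST(A) ∪ {-} = { -, ;, [ }.
From A → B B: B, B nullable, take FIRST(B) ∪ FIRST(B) = { -, ;, [ }; also epsilon since the whole RHS is nullable.
A → epsilon contributes epsilon.
A → [ ] contributes {[}.
Union: FIRST(A) = { -, ;, [, epsilon }.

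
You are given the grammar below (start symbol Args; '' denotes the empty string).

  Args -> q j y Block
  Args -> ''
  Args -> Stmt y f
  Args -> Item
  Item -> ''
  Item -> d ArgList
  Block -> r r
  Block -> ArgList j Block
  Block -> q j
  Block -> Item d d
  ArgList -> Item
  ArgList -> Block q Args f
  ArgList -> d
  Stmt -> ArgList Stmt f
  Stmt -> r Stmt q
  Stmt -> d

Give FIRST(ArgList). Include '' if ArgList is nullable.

From ArgList -> Item: add FIRST(Item) = { d, '' } (including '' since Item is nullable).
From ArgList -> Block q Args f: add FIRST(Block) = { d, j, q, r }.
ArgList -> d contributes {d}.
Union: FIRST(ArgList) = { d, j, q, r, '' }.

{ d, j, q, r, '' }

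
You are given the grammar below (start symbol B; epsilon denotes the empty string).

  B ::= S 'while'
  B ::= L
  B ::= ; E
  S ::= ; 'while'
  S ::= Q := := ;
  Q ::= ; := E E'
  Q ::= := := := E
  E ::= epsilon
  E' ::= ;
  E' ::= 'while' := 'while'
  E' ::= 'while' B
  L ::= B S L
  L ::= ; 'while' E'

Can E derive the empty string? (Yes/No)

Yes

E has an epsilon-production, so E ⇒ epsilon.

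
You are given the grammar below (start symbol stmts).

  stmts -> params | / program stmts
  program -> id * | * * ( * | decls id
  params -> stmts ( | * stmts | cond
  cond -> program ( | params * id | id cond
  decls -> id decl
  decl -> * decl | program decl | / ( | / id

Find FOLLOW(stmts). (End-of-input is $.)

{ $, (, * }

stmts is the start symbol, so $ ∈ FOLLOW(stmts).
In stmts -> / program stmts: stmts is at the end, add FOLLOW(stmts) = { $, (, * }.
In params -> stmts (: add FIRST(() = { ( }.
In params -> * stmts: stmts is at the end, add FOLLOW(params) = { $, (, * }.
Union: FOLLOW(stmts) = { $, (, * }.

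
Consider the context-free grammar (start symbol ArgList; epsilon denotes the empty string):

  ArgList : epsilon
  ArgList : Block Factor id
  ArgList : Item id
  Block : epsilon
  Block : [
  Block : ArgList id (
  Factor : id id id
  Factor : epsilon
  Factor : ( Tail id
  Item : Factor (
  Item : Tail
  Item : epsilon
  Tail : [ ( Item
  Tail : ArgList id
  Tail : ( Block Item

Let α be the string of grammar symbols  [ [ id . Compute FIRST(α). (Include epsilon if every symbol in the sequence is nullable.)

{ [ }

[ is a terminal; add {[} and stop.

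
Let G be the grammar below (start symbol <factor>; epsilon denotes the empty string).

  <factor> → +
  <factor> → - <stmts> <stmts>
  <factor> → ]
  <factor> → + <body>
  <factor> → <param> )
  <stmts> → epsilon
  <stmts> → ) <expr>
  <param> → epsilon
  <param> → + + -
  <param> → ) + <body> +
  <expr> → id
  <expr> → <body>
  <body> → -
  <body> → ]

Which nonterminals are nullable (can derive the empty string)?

Directly nullable (have an epsilon-production): <stmts>, <param>.
No other nonterminal has a production whose RHS symbols are all nullable.

{ <param>, <stmts> }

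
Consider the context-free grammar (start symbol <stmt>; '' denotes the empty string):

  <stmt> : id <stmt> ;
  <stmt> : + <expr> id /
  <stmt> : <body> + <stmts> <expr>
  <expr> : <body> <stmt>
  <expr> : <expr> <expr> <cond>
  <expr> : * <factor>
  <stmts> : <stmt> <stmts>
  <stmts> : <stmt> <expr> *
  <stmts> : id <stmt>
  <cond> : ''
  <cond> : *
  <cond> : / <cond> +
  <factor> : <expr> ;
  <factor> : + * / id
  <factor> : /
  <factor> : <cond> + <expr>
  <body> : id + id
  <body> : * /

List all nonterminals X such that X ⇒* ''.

{ <cond> }

Directly nullable (have an ''-production): <cond>.
No other nonterminal has a production whose RHS symbols are all nullable.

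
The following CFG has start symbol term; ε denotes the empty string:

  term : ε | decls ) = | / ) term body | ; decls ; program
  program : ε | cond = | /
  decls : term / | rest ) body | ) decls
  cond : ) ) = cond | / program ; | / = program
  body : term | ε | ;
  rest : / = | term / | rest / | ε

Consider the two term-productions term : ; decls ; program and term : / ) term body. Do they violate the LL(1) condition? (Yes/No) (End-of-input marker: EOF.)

FIRST(; decls ; program) = { ; } and FIRST(/ ) term body) = { / }.
The FIRST sets are disjoint and neither alternative is nullable — no conflict.

No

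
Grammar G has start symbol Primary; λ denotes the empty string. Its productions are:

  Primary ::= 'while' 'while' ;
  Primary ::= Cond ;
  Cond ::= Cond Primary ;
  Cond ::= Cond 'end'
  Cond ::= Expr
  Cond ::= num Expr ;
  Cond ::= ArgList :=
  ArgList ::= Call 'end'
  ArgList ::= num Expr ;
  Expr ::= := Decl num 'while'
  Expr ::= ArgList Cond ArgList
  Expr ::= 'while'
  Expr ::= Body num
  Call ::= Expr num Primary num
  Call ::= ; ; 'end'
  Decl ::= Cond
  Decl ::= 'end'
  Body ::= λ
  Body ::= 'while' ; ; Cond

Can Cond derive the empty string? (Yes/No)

Nullable nonterminals: Body.
No production of Cond has an RHS whose symbols are all nullable, so Cond is not nullable.

No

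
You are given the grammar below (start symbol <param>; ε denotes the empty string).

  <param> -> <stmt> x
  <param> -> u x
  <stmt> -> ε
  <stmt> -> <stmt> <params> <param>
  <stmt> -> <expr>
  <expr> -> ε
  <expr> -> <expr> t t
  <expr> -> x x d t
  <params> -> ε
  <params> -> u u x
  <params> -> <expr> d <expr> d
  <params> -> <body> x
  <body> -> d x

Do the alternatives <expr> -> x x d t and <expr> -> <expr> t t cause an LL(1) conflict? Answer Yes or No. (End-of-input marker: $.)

FIRST(x x d t) = { x } and FIRST(<expr> t t) = { t, x }.
Both contain x, so the two alternatives are not disjoint — LL(1) conflict.

Yes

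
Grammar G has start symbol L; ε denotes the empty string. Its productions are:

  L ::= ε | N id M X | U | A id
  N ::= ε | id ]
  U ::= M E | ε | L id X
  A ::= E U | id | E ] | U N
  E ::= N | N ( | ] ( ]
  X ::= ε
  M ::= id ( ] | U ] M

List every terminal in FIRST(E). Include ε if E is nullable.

From E ::= N: add FIRST(N) = { id, ε } (including ε since N is nullable).
From E ::= N (: N nullable, take FIRST(N) ∪ {(} = { (, id }.
E ::= ] ( ] contributes {]}.
Union: FIRST(E) = { (, ], id, ε }.

{ (, ], id, ε }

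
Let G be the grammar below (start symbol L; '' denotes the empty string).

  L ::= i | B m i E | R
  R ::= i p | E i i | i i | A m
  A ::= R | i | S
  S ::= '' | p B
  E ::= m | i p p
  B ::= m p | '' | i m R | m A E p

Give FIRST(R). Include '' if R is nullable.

{ i, m, p }

R ::= i p contributes {i}.
From R ::= E i i: add FIRST(E) = { i, m }.
R ::= i i contributes {i}.
From R ::= A m: A nullable, take FIRST(A) ∪ {m} = { i, m, p }.
Union: FIRST(R) = { i, m, p }.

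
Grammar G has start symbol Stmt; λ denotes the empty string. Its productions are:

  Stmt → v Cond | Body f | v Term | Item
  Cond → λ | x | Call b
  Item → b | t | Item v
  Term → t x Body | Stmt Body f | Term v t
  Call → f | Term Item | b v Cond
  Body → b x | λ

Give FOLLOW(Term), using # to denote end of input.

{ #, b, f, t, v }

In Stmt → v Term: Term is at the end, add FOLLOW(Stmt) = { #, b, f }.
In Term → Term v t: add FIRST(v t) = { v }.
In Call → Term Item: add FIRST(Item) = { b, t }.
Union: FOLLOW(Term) = { #, b, f, t, v }.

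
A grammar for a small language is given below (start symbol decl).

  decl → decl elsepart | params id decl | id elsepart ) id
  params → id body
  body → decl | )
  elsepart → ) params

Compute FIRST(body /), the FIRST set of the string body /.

Add FIRST(body) = { ), id }; body is not nullable, stop.

{ ), id }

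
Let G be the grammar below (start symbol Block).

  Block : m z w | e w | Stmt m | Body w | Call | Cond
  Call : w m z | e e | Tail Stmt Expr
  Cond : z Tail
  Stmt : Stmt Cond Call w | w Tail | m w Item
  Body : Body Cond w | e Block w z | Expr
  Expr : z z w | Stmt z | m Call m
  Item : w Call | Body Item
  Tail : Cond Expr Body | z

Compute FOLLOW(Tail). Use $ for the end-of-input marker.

In Call : Tail Stmt Expr: add FIRST(Stmt Expr) = { m, w }.
In Cond : z Tail: Tail is at the end, add FOLLOW(Cond) = { $, e, m, w, z }.
In Stmt : w Tail: Tail is at the end, add FOLLOW(Stmt) = { m, w, z }.
Union: FOLLOW(Tail) = { $, e, m, w, z }.

{ $, e, m, w, z }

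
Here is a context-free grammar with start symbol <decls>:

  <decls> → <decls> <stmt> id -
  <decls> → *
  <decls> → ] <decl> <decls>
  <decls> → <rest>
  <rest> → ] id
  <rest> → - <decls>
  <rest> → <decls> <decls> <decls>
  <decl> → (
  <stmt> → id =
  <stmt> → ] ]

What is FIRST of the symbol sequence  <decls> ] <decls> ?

{ *, -, ] }

Add FIRST(<decls>) = { *, -, ] }; <decls> is not nullable, stop.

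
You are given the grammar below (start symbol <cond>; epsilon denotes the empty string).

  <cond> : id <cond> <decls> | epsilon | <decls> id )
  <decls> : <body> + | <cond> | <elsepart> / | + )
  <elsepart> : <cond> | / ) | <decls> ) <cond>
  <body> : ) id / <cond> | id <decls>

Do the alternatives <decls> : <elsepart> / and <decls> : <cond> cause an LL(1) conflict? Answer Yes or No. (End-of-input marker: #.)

Yes

FIRST(<elsepart> /) = { ), +, /, id } and FIRST(<cond>) = { ), +, /, id, epsilon }.
Both contain ), so the two alternatives are not disjoint — LL(1) conflict.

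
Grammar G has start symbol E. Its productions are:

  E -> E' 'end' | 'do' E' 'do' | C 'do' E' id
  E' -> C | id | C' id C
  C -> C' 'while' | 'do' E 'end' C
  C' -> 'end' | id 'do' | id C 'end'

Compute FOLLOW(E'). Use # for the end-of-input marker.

{ 'do', 'end', id }

In E -> E' 'end': add FIRST('end') = { 'end' }.
In E -> 'do' E' 'do': add FIRST('do') = { 'do' }.
In E -> C 'do' E' id: add FIRST(id) = { id }.
Union: FOLLOW(E') = { 'do', 'end', id }.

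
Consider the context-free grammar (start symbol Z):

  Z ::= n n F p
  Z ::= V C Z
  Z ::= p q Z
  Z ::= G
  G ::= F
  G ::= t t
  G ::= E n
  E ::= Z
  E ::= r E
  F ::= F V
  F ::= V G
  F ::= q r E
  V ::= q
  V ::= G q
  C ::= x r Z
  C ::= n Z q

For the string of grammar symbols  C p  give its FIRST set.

Add FIRST(C) = { n, x }; C is not nullable, stop.

{ n, x }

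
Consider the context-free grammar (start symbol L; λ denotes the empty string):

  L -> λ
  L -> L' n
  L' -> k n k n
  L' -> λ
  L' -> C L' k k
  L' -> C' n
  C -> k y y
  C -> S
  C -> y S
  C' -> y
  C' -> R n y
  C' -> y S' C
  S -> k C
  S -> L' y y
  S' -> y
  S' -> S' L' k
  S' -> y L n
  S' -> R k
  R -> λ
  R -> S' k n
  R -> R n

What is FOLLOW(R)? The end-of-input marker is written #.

In C' -> R n y: add FIRST(n y) = { n }.
In S' -> R k: add FIRST(k) = { k }.
In R -> R n: add FIRST(n) = { n }.
Union: FOLLOW(R) = { k, n }.

{ k, n }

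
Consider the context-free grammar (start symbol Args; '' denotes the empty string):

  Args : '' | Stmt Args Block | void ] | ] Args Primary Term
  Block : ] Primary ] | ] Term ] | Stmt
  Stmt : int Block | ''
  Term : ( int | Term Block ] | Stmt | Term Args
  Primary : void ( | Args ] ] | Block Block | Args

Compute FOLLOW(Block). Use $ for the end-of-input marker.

In Args : Stmt Args Block: Block is at the end, add FOLLOW(Args) = { $, (, ], int, void }.
In Stmt : int Block: Block is at the end, add FOLLOW(Stmt) = { $, (, ], int, void }.
In Term : Term Block ]: add FIRST(]) = { ] }.
In Primary : Block Block: add FIRST(Block)\{''} = { ], int }.
  Since Block is nullable, also add FOLLOW(Primary) = { $, (, ], int, void }.
In Primary : Block Block: Block is at the end, add FOLLOW(Primary) = { $, (, ], int, void }.
Union: FOLLOW(Block) = { $, (, ], int, void }.

{ $, (, ], int, void }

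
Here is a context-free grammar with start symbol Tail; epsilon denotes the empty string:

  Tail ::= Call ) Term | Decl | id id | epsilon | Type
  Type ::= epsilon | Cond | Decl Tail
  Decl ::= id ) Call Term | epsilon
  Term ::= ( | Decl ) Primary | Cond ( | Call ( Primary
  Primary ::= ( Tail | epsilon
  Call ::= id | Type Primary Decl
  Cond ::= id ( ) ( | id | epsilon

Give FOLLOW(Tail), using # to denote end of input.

Tail is the start symbol, so # ∈ FOLLOW(Tail).
In Type ::= Decl Tail: Tail is at the end, add FOLLOW(Type) = { #, (, ), id }.
In Primary ::= ( Tail: Tail is at the end, add FOLLOW(Primary) = { #, (, ), id }.
Union: FOLLOW(Tail) = { #, (, ), id }.

{ #, (, ), id }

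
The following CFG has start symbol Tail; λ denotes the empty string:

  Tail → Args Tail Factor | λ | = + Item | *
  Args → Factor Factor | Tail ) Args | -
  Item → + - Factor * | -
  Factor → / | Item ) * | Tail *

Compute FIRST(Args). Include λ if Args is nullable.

From Args → Factor Factor: add FIRST(Factor) = { ), *, +, -, /, = }.
From Args → Tail ) Args: Tail nullable, take FIRST(Tail) ∪ {)} = { ), *, +, -, /, = }.
Args → - contributes {-}.
Union: FIRST(Args) = { ), *, +, -, /, = }.

{ ), *, +, -, /, = }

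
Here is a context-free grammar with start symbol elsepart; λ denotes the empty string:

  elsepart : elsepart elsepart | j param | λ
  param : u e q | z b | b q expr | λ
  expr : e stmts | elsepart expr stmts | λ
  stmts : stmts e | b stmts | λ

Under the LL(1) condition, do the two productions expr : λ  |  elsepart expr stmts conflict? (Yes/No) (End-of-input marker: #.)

Yes

FIRST(λ) = { λ } and FIRST(elsepart expr stmts) = { b, e, j, λ }.
Both alternatives are nullable, violating the LL(1) condition.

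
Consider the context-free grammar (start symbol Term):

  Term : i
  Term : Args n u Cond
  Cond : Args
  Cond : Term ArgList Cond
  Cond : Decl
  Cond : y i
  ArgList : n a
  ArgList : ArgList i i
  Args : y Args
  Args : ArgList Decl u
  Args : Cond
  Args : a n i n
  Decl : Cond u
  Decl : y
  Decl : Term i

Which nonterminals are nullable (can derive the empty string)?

{ } (none)

No nonterminal has an empty production or an RHS whose symbols are all nullable.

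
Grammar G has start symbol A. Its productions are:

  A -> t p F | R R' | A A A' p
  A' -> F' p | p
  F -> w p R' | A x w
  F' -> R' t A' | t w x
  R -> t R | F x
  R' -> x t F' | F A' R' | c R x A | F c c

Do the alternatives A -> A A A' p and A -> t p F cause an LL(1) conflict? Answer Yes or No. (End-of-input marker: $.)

FIRST(A A A' p) = { t, w } and FIRST(t p F) = { t }.
Both contain t, so the two alternatives are not disjoint — LL(1) conflict.

Yes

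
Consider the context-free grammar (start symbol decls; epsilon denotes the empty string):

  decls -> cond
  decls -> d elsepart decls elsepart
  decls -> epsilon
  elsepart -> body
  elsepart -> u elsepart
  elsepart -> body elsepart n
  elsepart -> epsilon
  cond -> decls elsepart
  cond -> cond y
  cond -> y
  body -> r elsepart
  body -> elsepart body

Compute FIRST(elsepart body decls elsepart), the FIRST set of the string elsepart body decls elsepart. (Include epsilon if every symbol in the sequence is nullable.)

Add FIRST(elsepart)\{epsilon} = { r, u }; elsepart is nullable, continue.
Add FIRST(body) = { r, u }; body is not nullable, stop.

{ r, u }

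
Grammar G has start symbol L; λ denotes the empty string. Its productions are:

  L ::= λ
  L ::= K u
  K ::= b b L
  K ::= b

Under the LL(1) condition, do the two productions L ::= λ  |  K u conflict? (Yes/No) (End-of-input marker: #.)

No

FIRST(λ) = { λ } and FIRST(K u) = { b }.
The first is nullable but FOLLOW(L) = { #, u } is disjoint from FIRST of the second.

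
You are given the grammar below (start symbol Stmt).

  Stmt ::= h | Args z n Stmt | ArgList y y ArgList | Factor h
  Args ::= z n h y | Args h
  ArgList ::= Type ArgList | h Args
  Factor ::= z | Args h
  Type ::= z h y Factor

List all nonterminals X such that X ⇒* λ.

No nonterminal has an empty production or an RHS whose symbols are all nullable.

{ } (none)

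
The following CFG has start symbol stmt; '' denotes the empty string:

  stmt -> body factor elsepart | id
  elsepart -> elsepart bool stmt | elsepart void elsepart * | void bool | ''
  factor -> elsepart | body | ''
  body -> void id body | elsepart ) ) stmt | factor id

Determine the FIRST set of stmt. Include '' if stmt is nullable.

{ ), bool, id, void }

From stmt -> body factor elsepart: add FIRST(body) = { ), bool, id, void }.
stmt -> id contributes {id}.
Union: FIRST(stmt) = { ), bool, id, void }.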